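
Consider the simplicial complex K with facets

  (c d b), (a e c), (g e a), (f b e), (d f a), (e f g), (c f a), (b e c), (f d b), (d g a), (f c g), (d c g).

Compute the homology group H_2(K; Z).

Fix the vertex order a < b < c < d < e < f < g and write every simplex with vertices in increasing order. Then dim K = 2 and the simplices of K are:

  0-simplices (7): a, b, c, d, e, f, g
  1-simplices (18): ac, ad, ae, af, ag, bc, bd, be, bf, cd, ce, cf, cg, df, dg, ef, eg, fg
  2-simplices (12): ace, acf, adf, adg, aeg, bcd, bce, bdf, bef, cdg, cfg, efg

so the chain groups are C_0 ≅ Z^7, C_1 ≅ Z^18, C_2 ≅ Z^12.

Boundary ∂_1: C_1 → C_0 is given by ∂[p,q] = [q] − [p]. For instance
  ∂ce = e − c.
The resulting 7×18 matrix has rank 6, and its Smith normal form has invariant factors (1,1,1,1,1,1).

∂_2: C_2 → C_1 sends each 2-simplex [p,q,r] to [q,r] − [p,r] + [p,q]. For instance
  ∂efg = fg − eg + ef,
  ∂aeg = eg − ag + ae.
This gives a 18×12 integer matrix of rank 12; reducing to Smith normal form yields diagonal entries (1,1,1,1,1,1,1,1,1,1,1,2).

From H_k ≅ ker(∂_k) / im(∂_{k+1}) we obtain:

  H_2: rank ker ∂_2 − rank ∂_3 = (12 − 12) − 0 = 0, and there is no ∂_3, so H_2 = 0.

H_2 = 0.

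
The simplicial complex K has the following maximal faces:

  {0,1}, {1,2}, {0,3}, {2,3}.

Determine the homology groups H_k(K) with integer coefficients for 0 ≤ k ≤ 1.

H_0 = Z,  H_1 = Z.

Fix the vertex order 0 < 1 < 2 < 3 and write every simplex with vertices in increasing order. Then dim K = 1 and the simplices of K are:

  0-simplices (4): [0], [1], [2], [3]
  1-simplices (4): [0,1], [0,3], [1,2], [2,3]

giving chain groups C_0 ≅ Z^4, C_1 ≅ Z^4.

∂_1: C_1 → C_0 sends each edge [p,q] (with p < q) to q − p.
This gives a 4×4 integer matrix of rank 3; reducing to Smith normal form yields diagonal entries (1,1,1).

Reading off H_k = ker ∂_k / im ∂_{k+1}:

  H_0: rank C_0 − rank ∂_1 = 4 − 3 = 1, and the invariant factors of ∂_1 are all 1, so H_0 ≅ Z.
  H_1: rank ker ∂_1 − rank ∂_2 = (4 − 3) − 0 = 1, and there is no ∂_2, so H_1 ≅ Z.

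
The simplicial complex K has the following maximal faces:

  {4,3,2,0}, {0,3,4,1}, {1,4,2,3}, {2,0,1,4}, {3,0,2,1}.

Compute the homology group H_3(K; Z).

H_3 = Z.

Take the total order 0 < 1 < 2 < 3 < 4 on the vertex set. Then K (dimension 3) consists of the simplices:

  0-simplices (5): [0], [1], [2], [3], [4]
  1-simplices (10): [0,1], [0,2], [0,3], [0,4], [1,2], [1,3], [1,4], [2,3], [2,4], [3,4]
  2-simplices (10): [0,1,2], [0,1,3], [0,1,4], [0,2,3], [0,2,4], [0,3,4], [1,2,3], [1,2,4], [1,3,4], [2,3,4]
  3-simplices (5): [0,1,2,3], [0,1,2,4], [0,1,3,4], [0,2,3,4], [1,2,3,4]

Hence C_0 ≅ Z^5, C_1 ≅ Z^10, C_2 ≅ Z^10, C_3 ≅ Z^5.

The boundary map ∂_1: C_1 → C_0 maps an edge to its endpoints' difference, ∂[p,q] = q − p. For instance
  ∂[1,2] = [2] − [1].
This gives a 5×10 integer matrix of rank 4; reducing to Smith normal form yields diagonal entries (1,1,1,1).

Boundary ∂_2: C_2 → C_1 maps a triangle to the signed sum of its edges. For instance
  ∂[1,2,4] = [2,4] − [1,4] + [1,2],
  ∂[0,2,3] = [2,3] − [0,3] + [0,2].
As a 10×10 matrix over Z this has rank 6, with invariant factors (1,1,1,1,1,1).

The boundary map ∂_3: C_3 → C_2 sends each 3-simplex σ to the alternating sum Σ_i (−1)^i (σ with its i-th vertex removed). For instance
  ∂[0,1,3,4] = [1,3,4] − [0,3,4] + [0,1,4] − [0,1,3],
  ∂[0,1,2,3] = [1,2,3] − [0,2,3] + [0,1,3] − [0,1,2].
The 10×5 boundary matrix has rank 4 and Smith normal form diag(1,1,1,1).

Now H_k = ker ∂_k / im ∂_{k+1}, so:

  H_3: rank ker ∂_3 − rank ∂_4 = (5 − 4) − 0 = 1, and there is no ∂_4, so H_3 = Z.

(K is a triangulation of the 3-sphere S^3.)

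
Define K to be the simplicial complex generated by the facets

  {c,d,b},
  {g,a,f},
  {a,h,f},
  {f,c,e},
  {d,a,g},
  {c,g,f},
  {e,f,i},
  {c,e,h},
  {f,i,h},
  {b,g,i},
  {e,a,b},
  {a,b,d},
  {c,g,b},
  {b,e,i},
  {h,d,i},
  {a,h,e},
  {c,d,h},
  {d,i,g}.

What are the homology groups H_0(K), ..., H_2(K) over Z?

H_0 ≅ Z,  H_1 ≅ Z ⊕ Z/2Z,  H_2 = 0.

Order the vertices as a < b < c < d < e < f < g < h < i. Listing each simplex with vertices in this order, K has dimension 2 with simplices:

  0-simplices (9): a, b, c, d, e, f, g, h, i
  1-simplices (27): ab, ad, ae, af, ag, ah, bc, bd, be, bg, bi, cd, ce, cf, cg, ch, dg, dh, di, ef, eh, ei, fg, fh, fi, gi, hi
  2-simplices (18): abd, abe, adg, aeh, afg, afh, bcd, bcg, bei, bgi, cdh, cef, ceh, cfg, dgi, dhi, efi, fhi

giving chain groups C_0 ≅ Z^9, C_1 ≅ Z^27, C_2 ≅ Z^18.

The boundary map ∂_1: C_1 → C_0 maps an edge to its endpoints' difference, ∂[p,q] = q − p.
This gives a 9×27 integer matrix of rank 8; reducing to Smith normal form yields diagonal entries (1,1,1,1,1,1,1,1).

The boundary map ∂_2: C_2 → C_1 acts by ∂[p,q,r] = [q,r] − [p,r] + [p,q]. For instance
  ∂abd = bd − ad + ab,
  ∂ceh = eh − ch + ce.
As a 27×18 matrix over Z this has rank 18, with invariant factors (1,1,1,1,1,1,1,1,1,1,1,1,1,1,1,1,1,2).

From H_k ≅ ker(∂_k) / im(∂_{k+1}) we obtain:

  H_0: rank C_0 − rank ∂_1 = 9 − 8 = 1, and the invariant factors of ∂_1 are all 1, so H_0 = Z.
  H_1: rank ker ∂_1 − rank ∂_2 = (27 − 8) − 18 = 1, and ∂_2 has invariant factor 2 > 1, so H_1 = Z ⊕ Z/2Z.
  H_2: rank ker ∂_2 − rank ∂_3 = (18 − 18) − 0 = 0, and there is no ∂_3, so H_2 = 0.

As a check, the Euler characteristic is 9 − 27 + 18 = 0, which agrees with 1 − 1 + 0 = 0.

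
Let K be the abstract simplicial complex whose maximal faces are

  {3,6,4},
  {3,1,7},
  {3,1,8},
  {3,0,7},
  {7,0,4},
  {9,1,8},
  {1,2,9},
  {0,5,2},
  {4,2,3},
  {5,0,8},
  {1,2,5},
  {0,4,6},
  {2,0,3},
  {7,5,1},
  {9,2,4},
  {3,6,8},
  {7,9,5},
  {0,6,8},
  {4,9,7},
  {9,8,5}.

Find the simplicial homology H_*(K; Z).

Fix the vertex order 0 < 1 < 2 < 3 < 4 < 5 < 6 < 7 < 8 < 9 and write every simplex with vertices in increasing order. Then dim K = 2 and the simplices of K are:

  0-simplices (10): [0], [1], [2], [3], [4], [5], [6], [7], [8], [9]
  1-simplices (30): (30 of them)
  2-simplices (20): (20 of them)

Hence C_0 ≅ Z^10, C_1 ≅ Z^30, C_2 ≅ Z^20.

Boundary ∂_1: C_1 → C_0 is given by ∂[p,q] = [q] − [p]. For instance
  ∂[3,7] = [7] − [3].
This gives a 10×30 integer matrix of rank 9; reducing to Smith normal form yields diagonal entries (1,1,1,1,1,1,1,1,1).

Boundary ∂_2: C_2 → C_1 maps a triangle to the signed sum of its edges. For instance
  ∂[2,3,4] = [3,4] − [2,4] + [2,3],
  ∂[0,4,7] = [4,7] − [0,7] + [0,4].
The 30×20 boundary matrix has rank 20 and Smith normal form diag(1,1,1,1,1,1,1,1,1,1,1,1,1,1,1,1,1,1,1,2).

Reading off H_k = ker ∂_k / im ∂_{k+1}:

  H_0: rank C_0 − rank ∂_1 = 10 − 9 = 1, and the invariant factors of ∂_1 are all 1, so H_0 = Z.
  H_1: rank ker ∂_1 − rank ∂_2 = (30 − 9) − 20 = 1, and ∂_2 has invariant factor 2 > 1, so H_1 = Z ⊕ Z/2.
  H_2: rank ker ∂_2 − rank ∂_3 = (20 − 20) − 0 = 0, and there is no ∂_3, so H_2 = 0.

H_0 ≅ Z,  H_1 ≅ Z ⊕ Z/2,  H_2 = 0.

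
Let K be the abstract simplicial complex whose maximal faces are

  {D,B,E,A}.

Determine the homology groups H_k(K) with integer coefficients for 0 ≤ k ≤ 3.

We work with the vertex ordering A < B < D < E. The simplices of K, each written with vertices in increasing order, are:

  0-simplices (4): A, B, D, E
  1-simplices (6): AB, AD, AE, BD, BE, DE
  2-simplices (4): ABD, ABE, ADE, BDE
  3-simplices (1): ABDE

so the chain groups are C_0 ≅ Z^4, C_1 ≅ Z^6, C_2 ≅ Z^4, C_3 ≅ Z^1.

∂_1: C_1 → C_0 sends each edge [p,q] (with p < q) to q − p. For instance
  ∂BE = E − B.
As a 4×6 matrix over Z this has rank 3, with invariant factors (1,1,1).

Boundary ∂_2: C_2 → C_1 sends each 2-simplex [p,q,r] to [q,r] − [p,r] + [p,q]. For instance
  ∂ABD = BD − AD + AB,
  ∂BDE = DE − BE + BD.
The resulting 6×4 matrix has rank 3, and its Smith normal form has invariant factors (1,1,1).

Boundary ∂_3: C_3 → C_2 sends each 3-simplex σ to the alternating sum Σ_i (−1)^i (σ with its i-th vertex removed). For instance
  ∂ABDE = BDE − ADE + ABE − ABD.
The 4×1 boundary matrix has rank 1 and Smith normal form diag(1).

From H_k ≅ ker(∂_k) / im(∂_{k+1}) we obtain:

  H_0: rank C_0 − rank ∂_1 = 4 − 3 = 1, and the invariant factors of ∂_1 are all 1, so H_0 = Z.
  H_1: rank ker ∂_1 − rank ∂_2 = (6 − 3) − 3 = 0, and the invariant factors of ∂_2 are all 1, so H_1 = 0.
  H_2: rank ker ∂_2 − rank ∂_3 = (4 − 3) − 1 = 0, and the invariant factors of ∂_3 are all 1, so H_2 = 0.
  H_3: rank ker ∂_3 − rank ∂_4 = (1 − 1) − 0 = 0, and there is no ∂_4, so H_3 = 0.

H_0 = Z,  H_1 = 0,  H_2 = 0,  H_3 = 0.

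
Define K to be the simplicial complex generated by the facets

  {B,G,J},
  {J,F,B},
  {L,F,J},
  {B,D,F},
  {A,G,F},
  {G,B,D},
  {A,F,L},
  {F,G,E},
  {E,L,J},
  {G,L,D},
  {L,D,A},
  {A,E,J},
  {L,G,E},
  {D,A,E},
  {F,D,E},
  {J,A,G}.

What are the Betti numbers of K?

Take the total order A < B < D < E < F < G < J < L on the vertex set. Then K (dimension 2) consists of the simplices:

  0-simplices (8): A, B, D, E, F, G, J, L
  1-simplices (24): AD, AE, AF, AG, AJ, AL, BD, BF, BG, BJ, DE, DF, DG, DL, EF, EG, EJ, EL, FG, FJ, FL, GJ, GL, JL
  2-simplices (16): ADE, ADL, AEJ, AFG, AFL, AGJ, BDF, BDG, BFJ, BGJ, DEF, DGL, EFG, EGL, EJL, FJL

so the chain groups are C_0 ≅ Z^8, C_1 ≅ Z^24, C_2 ≅ Z^16.

Boundary ∂_1: C_1 → C_0 sends each edge [p,q] (with p < q) to q − p. For instance
  ∂BG = G − B.
The 8×24 boundary matrix has rank 7 and Smith normal form diag(1,1,1,1,1,1,1).

∂_2: C_2 → C_1 acts by ∂[p,q,r] = [q,r] − [p,r] + [p,q]. For instance
  ∂AGJ = GJ − AJ + AG,
  ∂AEJ = EJ − AJ + AE.
The 24×16 boundary matrix has rank 15 and Smith normal form diag(1,1,1,1,1,1,1,1,1,1,1,1,1,1,1).

Reading off H_k = ker ∂_k / im ∂_{k+1}:

  H_0: rank C_0 − rank ∂_1 = 8 − 7 = 1, and the invariant factors of ∂_1 are all 1, so H_0 = Z.
  H_1: rank ker ∂_1 − rank ∂_2 = (24 − 7) − 15 = 2, and the invariant factors of ∂_2 are all 1, so H_1 = Z^2.
  H_2: rank ker ∂_2 − rank ∂_3 = (16 − 15) − 0 = 1, and there is no ∂_3, so H_2 = Z.

As a check, the Euler characteristic is 8 − 24 + 16 = 0, which agrees with 1 − 2 + 1 = 0.
(K is a triangulation of the torus T^2.)

Hence the Betti numbers are b_0 = 1, b_1 = 2, b_2 = 1.

b_0 = 1, b_1 = 2, b_2 = 1.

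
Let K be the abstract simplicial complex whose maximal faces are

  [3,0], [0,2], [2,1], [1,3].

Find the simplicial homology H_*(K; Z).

H_0 = Z,  H_1 = Z.

We work with the vertex ordering 0 < 1 < 2 < 3. The simplices of K, each written with vertices in increasing order, are:

  0-simplices (4): [0], [1], [2], [3]
  1-simplices (4): [0,2], [0,3], [1,2], [1,3]

giving chain groups C_0 ≅ Z^4, C_1 ≅ Z^4.

The boundary map ∂_1: C_1 → C_0 sends each edge [p,q] (with p < q) to q − p.
The resulting 4×4 matrix has rank 3, and its Smith normal form has invariant factors (1,1,1).

From H_k ≅ ker(∂_k) / im(∂_{k+1}) we obtain:

  H_0: rank C_0 − rank ∂_1 = 4 − 3 = 1, and the invariant factors of ∂_1 are all 1, so H_0 ≅ Z.
  H_1: rank ker ∂_1 − rank ∂_2 = (4 − 3) − 0 = 1, and there is no ∂_2, so H_1 ≅ Z.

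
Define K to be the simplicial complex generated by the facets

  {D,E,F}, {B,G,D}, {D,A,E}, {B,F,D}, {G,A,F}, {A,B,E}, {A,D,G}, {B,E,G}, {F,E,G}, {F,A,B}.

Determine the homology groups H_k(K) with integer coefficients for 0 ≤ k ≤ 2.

Order the vertices as A < B < D < E < F < G. Listing each simplex with vertices in this order, K has dimension 2 with simplices:

  0-simplices (6): A, B, D, E, F, G
  1-simplices (15): AB, AD, AE, AF, AG, BD, BE, BF, BG, DE, DF, DG, EF, EG, FG
  2-simplices (10): ABE, ABF, ADE, ADG, AFG, BDF, BDG, BEG, DEF, EFG

so the chain groups are C_0 ≅ Z^6, C_1 ≅ Z^15, C_2 ≅ Z^10.

Boundary ∂_1: C_1 → C_0 maps an edge to its endpoints' difference, ∂[p,q] = q − p. For instance
  ∂DE = E − D.
This gives a 6×15 integer matrix of rank 5; reducing to Smith normal form yields diagonal entries (1,1,1,1,1).

∂_2: C_2 → C_1 acts by ∂[p,q,r] = [q,r] − [p,r] + [p,q]. For instance
  ∂BDG = DG − BG + BD,
  ∂ABE = BE − AE + AB.
The resulting 15×10 matrix has rank 10, and its Smith normal form has invariant factors (1,1,1,1,1,1,1,1,1,2).

Reading off H_k = ker ∂_k / im ∂_{k+1}:

  H_0: rank C_0 − rank ∂_1 = 6 − 5 = 1, and the invariant factors of ∂_1 are all 1, so H_0 ≅ Z.
  H_1: rank ker ∂_1 − rank ∂_2 = (15 − 5) − 10 = 0, and ∂_2 has invariant factor 2 > 1, so H_1 ≅ Z/2.
  H_2: rank ker ∂_2 − rank ∂_3 = (10 − 10) − 0 = 0, and there is no ∂_3, so H_2 ≅ 0.

As a check, the Euler characteristic is 6 − 15 + 10 = 1, which agrees with 1 − 0 + 0 = 1.
(K is a triangulation of the real projective plane RP^2.)

H_0 ≅ Z,  H_1 ≅ Z/2,  H_2 = 0.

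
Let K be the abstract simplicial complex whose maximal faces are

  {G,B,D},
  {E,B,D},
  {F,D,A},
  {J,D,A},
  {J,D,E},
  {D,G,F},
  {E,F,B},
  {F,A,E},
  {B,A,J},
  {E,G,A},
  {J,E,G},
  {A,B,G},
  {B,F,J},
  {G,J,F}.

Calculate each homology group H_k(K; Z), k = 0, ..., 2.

H_0 = Z,  H_1 = Z^2,  H_2 = Z.

Order the vertices as A < B < D < E < F < G < J. Listing each simplex with vertices in this order, K has dimension 2 with simplices:

  0-simplices (7): A, B, D, E, F, G, J
  1-simplices (21): AB, AD, AE, AF, AG, AJ, BD, BE, BF, BG, BJ, DE, DF, DG, DJ, EF, EG, EJ, FG, FJ, GJ
  2-simplices (14): ABG, ABJ, ADF, ADJ, AEF, AEG, BDE, BDG, BEF, BFJ, DEJ, DFG, EGJ, FGJ

giving chain groups C_0 ≅ Z^7, C_1 ≅ Z^21, C_2 ≅ Z^14.

∂_1: C_1 → C_0 maps an edge to its endpoints' difference, ∂[p,q] = q − p. For instance
  ∂AF = F − A.
As a 7×21 matrix over Z this has rank 6, with invariant factors (1,1,1,1,1,1).

Boundary ∂_2: C_2 → C_1 acts by ∂[p,q,r] = [q,r] − [p,r] + [p,q]. For instance
  ∂ABJ = BJ − AJ + AB,
  ∂ABG = BG − AG + AB.
This gives a 21×14 integer matrix of rank 13; reducing to Smith normal form yields diagonal entries (1,1,1,1,1,1,1,1,1,1,1,1,1).

Reading off H_k = ker ∂_k / im ∂_{k+1}:

  H_0: rank C_0 − rank ∂_1 = 7 − 6 = 1, and the invariant factors of ∂_1 are all 1, so H_0 = Z.
  H_1: rank ker ∂_1 − rank ∂_2 = (21 − 6) − 13 = 2, and the invariant factors of ∂_2 are all 1, so H_1 = Z^2.
  H_2: rank ker ∂_2 − rank ∂_3 = (14 − 13) − 0 = 1, and there is no ∂_3, so H_2 = Z.

As a check, the Euler characteristic is 7 − 21 + 14 = 0, which agrees with 1 − 2 + 1 = 0.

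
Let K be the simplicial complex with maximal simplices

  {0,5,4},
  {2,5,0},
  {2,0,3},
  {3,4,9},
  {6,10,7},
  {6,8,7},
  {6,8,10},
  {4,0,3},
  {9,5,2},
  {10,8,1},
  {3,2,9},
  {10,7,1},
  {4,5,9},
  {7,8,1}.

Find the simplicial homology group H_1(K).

Take the total order 0 < 1 < 2 < 3 < 4 < 5 < 6 < 7 < 8 < 9 < 10 on the vertex set. Then K (dimension 2) consists of the simplices:

  0-simplices (11): [0], [1], [2], [3], [4], [5], [6], [7], [8], [9], [10]
  1-simplices (21): [0,2], [0,3], [0,4], [0,5], [1,7], [1,8], [1,10], [2,3], [2,5], [2,9], [3,4], [3,9], [4,5], [4,9], [5,9], [6,7], [6,8], [6,10], [7,8], [7,10], [8,10]
  2-simplices (14): [0,2,3], [0,2,5], [0,3,4], [0,4,5], [1,7,8], [1,7,10], [1,8,10], [2,3,9], [2,5,9], [3,4,9], [4,5,9], [6,7,8], [6,7,10], [6,8,10]

giving chain groups C_0 ≅ Z^11, C_1 ≅ Z^21, C_2 ≅ Z^14.

Boundary ∂_1: C_1 → C_0 maps an edge to its endpoints' difference, ∂[p,q] = q − p. For instance
  ∂[1,10] = [10] − [1].
As a 11×21 matrix over Z this has rank 9, with invariant factors (1,1,1,1,1,1,1,1,1).

Boundary ∂_2: C_2 → C_1 acts by ∂[p,q,r] = [q,r] − [p,r] + [p,q]. For instance
  ∂[0,2,3] = [2,3] − [0,3] + [0,2],
  ∂[1,7,8] = [7,8] − [1,8] + [1,7].
The 21×14 boundary matrix has rank 12 and Smith normal form diag(1,1,1,1,1,1,1,1,1,1,1,1).

Computing H_k = (kernel of ∂_k) / (image of ∂_{k+1}):

  H_1: rank ker ∂_1 − rank ∂_2 = (21 − 9) − 12 = 0, and the invariant factors of ∂_2 are all 1, so H_1 = 0.

(K is a triangulation of the disjoint union of the 2-sphere S^2 and the 2-sphere S^2.)

H_1 = 0.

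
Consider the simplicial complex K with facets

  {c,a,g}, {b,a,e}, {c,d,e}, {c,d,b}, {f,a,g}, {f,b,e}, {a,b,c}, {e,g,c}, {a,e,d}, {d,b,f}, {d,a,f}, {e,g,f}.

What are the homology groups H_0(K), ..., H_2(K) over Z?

We work with the vertex ordering a < b < c < d < e < f < g. The simplices of K, each written with vertices in increasing order, are:

  0-simplices (7): a, b, c, d, e, f, g
  1-simplices (18): ab, ac, ad, ae, af, ag, bc, bd, be, bf, cd, ce, cg, de, df, ef, eg, fg
  2-simplices (12): abc, abe, acg, ade, adf, afg, bcd, bdf, bef, cde, ceg, efg

giving chain groups C_0 ≅ Z^7, C_1 ≅ Z^18, C_2 ≅ Z^12.

Boundary ∂_1: C_1 → C_0 maps an edge to its endpoints' difference, ∂[p,q] = q − p. For instance
  ∂ae = e − a.
The 7×18 boundary matrix has rank 6 and Smith normal form diag(1,1,1,1,1,1).

Boundary ∂_2: C_2 → C_1 maps a triangle to the signed sum of its edges. For instance
  ∂abe = be − ae + ab,
  ∂ade = de − ae + ad.
The resulting 18×12 matrix has rank 12, and its Smith normal form has invariant factors (1,1,1,1,1,1,1,1,1,1,1,2).

Computing H_k = (kernel of ∂_k) / (image of ∂_{k+1}):

  H_0: rank C_0 − rank ∂_1 = 7 − 6 = 1, and the invariant factors of ∂_1 are all 1, so H_0 ≅ Z.
  H_1: rank ker ∂_1 − rank ∂_2 = (18 − 6) − 12 = 0, and ∂_2 has invariant factor 2 > 1, so H_1 ≅ Z_2.
  H_2: rank ker ∂_2 − rank ∂_3 = (12 − 12) − 0 = 0, and there is no ∂_3, so H_2 ≅ 0.

H_0 = Z,  H_1 = Z_2,  H_2 = 0.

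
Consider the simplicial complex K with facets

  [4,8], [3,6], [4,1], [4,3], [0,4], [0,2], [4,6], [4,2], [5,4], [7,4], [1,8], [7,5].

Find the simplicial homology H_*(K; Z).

H_0 = Z,  H_1 = Z^4.

Order the vertices as 0 < 1 < 2 < 3 < 4 < 5 < 6 < 7 < 8. Listing each simplex with vertices in this order, K has dimension 1 with simplices:

  0-simplices (9): [0], [1], [2], [3], [4], [5], [6], [7], [8]
  1-simplices (12): [0,2], [0,4], [1,4], [1,8], [2,4], [3,4], [3,6], [4,5], [4,6], [4,7], [4,8], [5,7]

giving chain groups C_0 ≅ Z^9, C_1 ≅ Z^12.

∂_1: C_1 → C_0 maps an edge to its endpoints' difference, ∂[p,q] = q − p.
The 9×12 boundary matrix has rank 8 and Smith normal form diag(1,1,1,1,1,1,1,1).

Computing H_k = (kernel of ∂_k) / (image of ∂_{k+1}):

  H_0: rank C_0 − rank ∂_1 = 9 − 8 = 1, and the invariant factors of ∂_1 are all 1, so H_0 = Z.
  H_1: rank ker ∂_1 − rank ∂_2 = (12 − 8) − 0 = 4, and there is no ∂_2, so H_1 = Z^4.

(K is a triangulation of a wedge of 4 circles.)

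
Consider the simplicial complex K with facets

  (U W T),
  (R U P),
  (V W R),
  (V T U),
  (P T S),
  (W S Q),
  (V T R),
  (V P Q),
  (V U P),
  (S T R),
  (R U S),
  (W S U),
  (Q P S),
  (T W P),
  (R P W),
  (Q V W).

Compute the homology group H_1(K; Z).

H_1 ≅ Z^2.

Order the vertices as P < Q < R < S < T < U < V < W. Listing each simplex with vertices in this order, K has dimension 2 with simplices:

  0-simplices (8): P, Q, R, S, T, U, V, W
  1-simplices (24): PQ, PR, PS, PT, PU, PV, PW, QS, QV, QW, RS, RT, RU, RV, RW, ST, SU, SW, TU, TV, TW, UV, UW, VW
  2-simplices (16): PQS, PQV, PRU, PRW, PST, PTW, PUV, QSW, QVW, RST, RSU, RTV, RVW, SUW, TUV, TUW

so the chain groups are C_0 ≅ Z^8, C_1 ≅ Z^24, C_2 ≅ Z^16.

∂_1: C_1 → C_0 is given by ∂[p,q] = [q] − [p]. For instance
  ∂PV = V − P.
The resulting 8×24 matrix has rank 7, and its Smith normal form has invariant factors (1,1,1,1,1,1,1).

Boundary ∂_2: C_2 → C_1 maps a triangle to the signed sum of its edges. For instance
  ∂PST = ST − PT + PS,
  ∂QVW = VW − QW + QV.
The resulting 24×16 matrix has rank 15, and its Smith normal form has invariant factors (1,1,1,1,1,1,1,1,1,1,1,1,1,1,1).

From H_k ≅ ker(∂_k) / im(∂_{k+1}) we obtain:

  H_1: rank ker ∂_1 − rank ∂_2 = (24 − 7) − 15 = 2, and the invariant factors of ∂_2 are all 1, so H_1 = Z^2.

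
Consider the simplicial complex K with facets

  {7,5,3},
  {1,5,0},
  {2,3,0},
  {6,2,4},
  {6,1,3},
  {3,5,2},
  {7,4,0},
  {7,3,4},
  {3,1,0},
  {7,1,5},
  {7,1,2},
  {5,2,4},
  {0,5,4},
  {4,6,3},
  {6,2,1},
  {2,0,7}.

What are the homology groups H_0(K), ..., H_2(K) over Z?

Order the vertices as 0 < 1 < 2 < 3 < 4 < 5 < 6 < 7. Listing each simplex with vertices in this order, K has dimension 2 with simplices:

  0-simplices (8): [0], [1], [2], [3], [4], [5], [6], [7]
  1-simplices (24): (24 of them)
  2-simplices (16): [0,1,3], [0,1,5], [0,2,3], [0,2,7], [0,4,5], [0,4,7], [1,2,6], [1,2,7], [1,3,6], [1,5,7], [2,3,5], [2,4,5], [2,4,6], [3,4,6], [3,4,7], [3,5,7]

giving chain groups C_0 ≅ Z^8, C_1 ≅ Z^24, C_2 ≅ Z^16.

Boundary ∂_1: C_1 → C_0 maps an edge to its endpoints' difference, ∂[p,q] = q − p. For instance
  ∂[0,1] = [1] − [0].
This gives a 8×24 integer matrix of rank 7; reducing to Smith normal form yields diagonal entries (1,1,1,1,1,1,1).

∂_2: C_2 → C_1 sends each 2-simplex [p,q,r] to [q,r] − [p,r] + [p,q]. For instance
  ∂[0,4,7] = [4,7] − [0,7] + [0,4],
  ∂[2,4,6] = [4,6] − [2,6] + [2,4].
As a 24×16 matrix over Z this has rank 15, with invariant factors (1,1,1,1,1,1,1,1,1,1,1,1,1,1,1).

Now H_k = ker ∂_k / im ∂_{k+1}, so:

  H_0: rank C_0 − rank ∂_1 = 8 − 7 = 1, and the invariant factors of ∂_1 are all 1, so H_0 = Z.
  H_1: rank ker ∂_1 − rank ∂_2 = (24 − 7) − 15 = 2, and the invariant factors of ∂_2 are all 1, so H_1 = Z^2.
  H_2: rank ker ∂_2 − rank ∂_3 = (16 − 15) − 0 = 1, and there is no ∂_3, so H_2 = Z.

As a check, the Euler characteristic is 8 − 24 + 16 = 0, which agrees with 1 − 2 + 1 = 0.
(K is a triangulation of the torus T^2.)

H_0 ≅ Z,  H_1 ≅ Z^2,  H_2 ≅ Z.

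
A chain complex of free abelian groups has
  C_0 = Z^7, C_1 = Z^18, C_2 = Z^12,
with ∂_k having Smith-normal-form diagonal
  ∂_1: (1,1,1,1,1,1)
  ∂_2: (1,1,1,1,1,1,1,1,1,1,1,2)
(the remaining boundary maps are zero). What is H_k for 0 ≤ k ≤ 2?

H_0 ≅ Z,  H_1 ≅ Z/2,  H_2 = 0.

H_0: b_0 = 7 − 0 − 6 = 1; torsion from ∂_1 factors > 1: none. So H_0 ≅ Z.
H_1: b_1 = 18 − 6 − 12 = 0; torsion from ∂_2 factors > 1: [2]. So H_1 ≅ Z/2.
H_2: b_2 = 12 − 12 − 0 = 0; torsion from ∂_3 factors > 1: none. So H_2 ≅ 0.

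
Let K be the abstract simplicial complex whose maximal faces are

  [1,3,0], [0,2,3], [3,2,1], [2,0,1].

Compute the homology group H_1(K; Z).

K has 4 vertices, 6 edges, 4 triangles.
rank ∂_1 = 3, rank ∂_2 = 3 ⇒ b_1 = 6 − 3 − 3 = 0; all invariant factors of ∂_2 are 1 so no torsion. So H_1 = 0.

H_1 = 0.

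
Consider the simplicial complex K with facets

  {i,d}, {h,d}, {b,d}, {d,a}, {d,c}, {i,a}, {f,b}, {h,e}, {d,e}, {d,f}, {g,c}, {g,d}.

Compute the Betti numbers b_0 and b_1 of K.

Order the vertices as a < b < c < d < e < f < g < h < i. Listing each simplex with vertices in this order, K has dimension 1 with simplices:

  0-simplices (9): a, b, c, d, e, f, g, h, i
  1-simplices (12): ad, ai, bd, bf, cd, cg, de, df, dg, dh, di, eh

Hence C_0 ≅ Z^9, C_1 ≅ Z^12.

The boundary map ∂_1: C_1 → C_0 is given by ∂[p,q] = [q] − [p]. For instance
  ∂dh = h − d.
The 9×12 boundary matrix has rank 8 and Smith normal form diag(1,1,1,1,1,1,1,1).

Reading off H_k = ker ∂_k / im ∂_{k+1}:

  H_0: rank C_0 − rank ∂_1 = 9 − 8 = 1, and the invariant factors of ∂_1 are all 1, so H_0 ≅ Z.
  H_1: rank ker ∂_1 − rank ∂_2 = (12 − 8) − 0 = 4, and there is no ∂_2, so H_1 ≅ Z^4.

Hence the Betti numbers are b_0 = 1, b_1 = 4.

b_0 = 1, b_1 = 4.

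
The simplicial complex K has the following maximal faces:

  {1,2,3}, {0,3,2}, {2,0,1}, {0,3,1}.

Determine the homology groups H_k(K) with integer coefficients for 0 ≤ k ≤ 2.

Fix the vertex order 0 < 1 < 2 < 3 and write every simplex with vertices in increasing order. Then dim K = 2 and the simplices of K are:

  0-simplices (4): [0], [1], [2], [3]
  1-simplices (6): [0,1], [0,2], [0,3], [1,2], [1,3], [2,3]
  2-simplices (4): [0,1,2], [0,1,3], [0,2,3], [1,2,3]

Hence C_0 ≅ Z^4, C_1 ≅ Z^6, C_2 ≅ Z^4.

The boundary map ∂_1: C_1 → C_0 sends each edge [p,q] (with p < q) to q − p.
The resulting 4×6 matrix has rank 3, and its Smith normal form has invariant factors (1,1,1).

Boundary ∂_2: C_2 → C_1 acts by ∂[p,q,r] = [q,r] − [p,r] + [p,q]. For instance
  ∂[0,2,3] = [2,3] − [0,3] + [0,2],
  ∂[1,2,3] = [2,3] − [1,3] + [1,2].
This gives a 6×4 integer matrix of rank 3; reducing to Smith normal form yields diagonal entries (1,1,1).

Reading off H_k = ker ∂_k / im ∂_{k+1}:

  H_0: rank C_0 − rank ∂_1 = 4 − 3 = 1, and the invariant factors of ∂_1 are all 1, so H_0 ≅ Z.
  H_1: rank ker ∂_1 − rank ∂_2 = (6 − 3) − 3 = 0, and the invariant factors of ∂_2 are all 1, so H_1 ≅ 0.
  H_2: rank ker ∂_2 − rank ∂_3 = (4 − 3) − 0 = 1, and there is no ∂_3, so H_2 ≅ Z.

(K is a triangulation of the 2-sphere S^2.)

H_0 = Z,  H_1 = 0,  H_2 = Z.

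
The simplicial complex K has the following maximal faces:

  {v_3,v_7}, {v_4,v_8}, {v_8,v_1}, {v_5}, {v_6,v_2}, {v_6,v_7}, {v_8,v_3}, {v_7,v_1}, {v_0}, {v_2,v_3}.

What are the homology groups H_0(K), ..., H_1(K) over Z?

Fix the vertex order v_0 < v_1 < v_2 < v_3 < v_4 < v_5 < v_6 < v_7 < v_8 and write every simplex with vertices in increasing order. Then dim K = 1 and the simplices of K are:

  0-simplices (9): [v_0], [v_1], [v_2], [v_3], [v_4], [v_5], [v_6], [v_7], [v_8]
  1-simplices (8): [v_1,v_7], [v_1,v_8], [v_2,v_3], [v_2,v_6], [v_3,v_7], [v_3,v_8], [v_4,v_8], [v_6,v_7]

so the chain groups are C_0 ≅ Z^9, C_1 ≅ Z^8.

∂_1: C_1 → C_0 is given by ∂[p,q] = [q] − [p]. For instance
  ∂[v_3,v_7] = [v_7] − [v_3].
The resulting 9×8 matrix has rank 6, and its Smith normal form has invariant factors (1,1,1,1,1,1).

Reading off H_k = ker ∂_k / im ∂_{k+1}:

  H_0: rank C_0 − rank ∂_1 = 9 − 6 = 3, and the invariant factors of ∂_1 are all 1, so H_0 ≅ Z^3.
  H_1: rank ker ∂_1 − rank ∂_2 = (8 − 6) − 0 = 2, and there is no ∂_2, so H_1 ≅ Z^2.

As a check, the Euler characteristic is 9 − 8 = 1, which agrees with 3 − 2 = 1.

H_0 ≅ Z^3,  H_1 ≅ Z^2.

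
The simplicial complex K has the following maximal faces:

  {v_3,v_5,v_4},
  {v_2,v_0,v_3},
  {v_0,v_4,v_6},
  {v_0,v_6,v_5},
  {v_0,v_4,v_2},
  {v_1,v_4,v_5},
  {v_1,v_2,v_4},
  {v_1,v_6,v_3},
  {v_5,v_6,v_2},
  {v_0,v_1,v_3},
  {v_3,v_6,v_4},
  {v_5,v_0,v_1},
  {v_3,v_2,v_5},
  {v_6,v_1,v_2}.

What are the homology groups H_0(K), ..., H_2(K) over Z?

H_0 = Z,  H_1 = Z^2,  H_2 = Z.

We work with the vertex ordering v_0 < v_1 < v_2 < v_3 < v_4 < v_5 < v_6. The simplices of K, each written with vertices in increasing order, are:

  0-simplices (7): [v_0], [v_1], [v_2], [v_3], [v_4], [v_5], [v_6]
  1-simplices (21): (21 of them)
  2-simplices (14): (14 of them)

Hence C_0 ≅ Z^7, C_1 ≅ Z^21, C_2 ≅ Z^14.

Boundary ∂_1: C_1 → C_0 maps an edge to its endpoints' difference, ∂[p,q] = q − p. For instance
  ∂[v_4,v_5] = [v_5] − [v_4].
As a 7×21 matrix over Z this has rank 6, with invariant factors (1,1,1,1,1,1).

Boundary ∂_2: C_2 → C_1 acts by ∂[p,q,r] = [q,r] − [p,r] + [p,q]. For instance
  ∂[v_0,v_1,v_5] = [v_1,v_5] − [v_0,v_5] + [v_0,v_1],
  ∂[v_3,v_4,v_6] = [v_4,v_6] − [v_3,v_6] + [v_3,v_4].
The 21×14 boundary matrix has rank 13 and Smith normal form diag(1,1,1,1,1,1,1,1,1,1,1,1,1).

Now H_k = ker ∂_k / im ∂_{k+1}, so:

  H_0: rank C_0 − rank ∂_1 = 7 − 6 = 1, and the invariant factors of ∂_1 are all 1, so H_0 ≅ Z.
  H_1: rank ker ∂_1 − rank ∂_2 = (21 − 6) − 13 = 2, and the invariant factors of ∂_2 are all 1, so H_1 ≅ Z^2.
  H_2: rank ker ∂_2 − rank ∂_3 = (14 − 13) − 0 = 1, and there is no ∂_3, so H_2 ≅ Z.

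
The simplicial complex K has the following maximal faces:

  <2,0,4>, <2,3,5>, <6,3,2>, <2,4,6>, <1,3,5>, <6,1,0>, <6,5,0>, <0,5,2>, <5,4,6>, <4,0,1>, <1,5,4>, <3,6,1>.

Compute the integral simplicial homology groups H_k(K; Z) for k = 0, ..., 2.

Take the total order 0 < 1 < 2 < 3 < 4 < 5 < 6 on the vertex set. Then K (dimension 2) consists of the simplices:

  0-simplices (7): [0], [1], [2], [3], [4], [5], [6]
  1-simplices (18): [0,1], [0,2], [0,4], [0,5], [0,6], [1,3], [1,4], [1,5], [1,6], [2,3], [2,4], [2,5], [2,6], [3,5], [3,6], [4,5], [4,6], [5,6]
  2-simplices (12): [0,1,4], [0,1,6], [0,2,4], [0,2,5], [0,5,6], [1,3,5], [1,3,6], [1,4,5], [2,3,5], [2,3,6], [2,4,6], [4,5,6]

giving chain groups C_0 ≅ Z^7, C_1 ≅ Z^18, C_2 ≅ Z^12.

Boundary ∂_1: C_1 → C_0 sends each edge [p,q] (with p < q) to q − p. For instance
  ∂[5,6] = [6] − [5].
The resulting 7×18 matrix has rank 6, and its Smith normal form has invariant factors (1,1,1,1,1,1).

∂_2: C_2 → C_1 acts by ∂[p,q,r] = [q,r] − [p,r] + [p,q]. For instance
  ∂[0,1,4] = [1,4] − [0,4] + [0,1],
  ∂[4,5,6] = [5,6] − [4,6] + [4,5].
The 18×12 boundary matrix has rank 12 and Smith normal form diag(1,1,1,1,1,1,1,1,1,1,1,2).

Computing H_k = (kernel of ∂_k) / (image of ∂_{k+1}):

  H_0: rank C_0 − rank ∂_1 = 7 − 6 = 1, and the invariant factors of ∂_1 are all 1, so H_0 = Z.
  H_1: rank ker ∂_1 − rank ∂_2 = (18 − 6) − 12 = 0, and ∂_2 has invariant factor 2 > 1, so H_1 = Z/2Z.
  H_2: rank ker ∂_2 − rank ∂_3 = (12 − 12) − 0 = 0, and there is no ∂_3, so H_2 = 0.

H_0 ≅ Z,  H_1 ≅ Z/2Z,  H_2 = 0.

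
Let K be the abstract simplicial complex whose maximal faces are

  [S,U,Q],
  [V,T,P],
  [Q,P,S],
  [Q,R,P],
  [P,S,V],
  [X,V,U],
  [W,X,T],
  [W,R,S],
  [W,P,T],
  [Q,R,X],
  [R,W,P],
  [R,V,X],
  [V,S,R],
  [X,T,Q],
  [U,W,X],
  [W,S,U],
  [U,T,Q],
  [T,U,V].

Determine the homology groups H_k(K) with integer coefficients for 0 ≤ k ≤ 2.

Take the total order P < Q < R < S < T < U < V < W < X on the vertex set. Then K (dimension 2) consists of the simplices:

  0-simplices (9): P, Q, R, S, T, U, V, W, X
  1-simplices (27): PQ, PR, PS, PT, PV, PW, QR, QS, QT, QU, QX, RS, RV, RW, RX, SU, SV, SW, TU, TV, TW, TX, UV, UW, UX, VX, WX
  2-simplices (18): PQR, PQS, PRW, PSV, PTV, PTW, QRX, QSU, QTU, QTX, RSV, RSW, RVX, SUW, TUV, TWX, UVX, UWX

Hence C_0 ≅ Z^9, C_1 ≅ Z^27, C_2 ≅ Z^18.

∂_1: C_1 → C_0 maps an edge to its endpoints' difference, ∂[p,q] = q − p. For instance
  ∂QU = U − Q.
The 9×27 boundary matrix has rank 8 and Smith normal form diag(1,1,1,1,1,1,1,1).

∂_2: C_2 → C_1 maps a triangle to the signed sum of its edges. For instance
  ∂QTU = TU − QU + QT,
  ∂PSV = SV − PV + PS.
As a 27×18 matrix over Z this has rank 18, with invariant factors (1,1,1,1,1,1,1,1,1,1,1,1,1,1,1,1,1,2).

Reading off H_k = ker ∂_k / im ∂_{k+1}:

  H_0: rank C_0 − rank ∂_1 = 9 − 8 = 1, and the invariant factors of ∂_1 are all 1, so H_0 = Z.
  H_1: rank ker ∂_1 − rank ∂_2 = (27 − 8) − 18 = 1, and ∂_2 has invariant factor 2 > 1, so H_1 = Z × Z/2.
  H_2: rank ker ∂_2 − rank ∂_3 = (18 − 18) − 0 = 0, and there is no ∂_3, so H_2 = 0.

H_0 ≅ Z,  H_1 ≅ Z × Z/2,  H_2 = 0.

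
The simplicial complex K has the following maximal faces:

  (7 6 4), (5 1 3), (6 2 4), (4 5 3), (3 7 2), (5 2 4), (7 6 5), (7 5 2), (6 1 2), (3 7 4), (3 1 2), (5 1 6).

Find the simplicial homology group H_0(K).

Take the total order 1 < 2 < 3 < 4 < 5 < 6 < 7 on the vertex set. Then K (dimension 2) consists of the simplices:

  0-simplices (7): [1], [2], [3], [4], [5], [6], [7]
  1-simplices (18): [1,2], [1,3], [1,5], [1,6], [2,3], [2,4], [2,5], [2,6], [2,7], [3,4], [3,5], [3,7], [4,5], [4,6], [4,7], [5,6], [5,7], [6,7]
  2-simplices (12): [1,2,3], [1,2,6], [1,3,5], [1,5,6], [2,3,7], [2,4,5], [2,4,6], [2,5,7], [3,4,5], [3,4,7], [4,6,7], [5,6,7]

so the chain groups are C_0 ≅ Z^7, C_1 ≅ Z^18, C_2 ≅ Z^12.

Boundary ∂_1: C_1 → C_0 maps an edge to its endpoints' difference, ∂[p,q] = q − p. For instance
  ∂[2,7] = [7] − [2].
The 7×18 boundary matrix has rank 6 and Smith normal form diag(1,1,1,1,1,1).

The boundary map ∂_2: C_2 → C_1 acts by ∂[p,q,r] = [q,r] − [p,r] + [p,q]. For instance
  ∂[1,2,6] = [2,6] − [1,6] + [1,2],
  ∂[2,5,7] = [5,7] − [2,7] + [2,5].
The 18×12 boundary matrix has rank 12 and Smith normal form diag(1,1,1,1,1,1,1,1,1,1,1,2).

Computing H_k = (kernel of ∂_k) / (image of ∂_{k+1}):

  H_0: rank C_0 − rank ∂_1 = 7 − 6 = 1, and the invariant factors of ∂_1 are all 1, so H_0 = Z.

H_0 ≅ Z.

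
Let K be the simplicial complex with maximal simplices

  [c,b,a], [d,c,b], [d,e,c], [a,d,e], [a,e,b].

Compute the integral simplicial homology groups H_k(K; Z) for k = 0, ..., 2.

H_0 ≅ Z,  H_1 ≅ Z,  H_2 = 0.

Order the vertices as a < b < c < d < e. Listing each simplex with vertices in this order, K has dimension 2 with simplices:

  0-simplices (5): a, b, c, d, e
  1-simplices (10): ab, ac, ad, ae, bc, bd, be, cd, ce, de
  2-simplices (5): abc, abe, ade, bcd, cde

Hence C_0 ≅ Z^5, C_1 ≅ Z^10, C_2 ≅ Z^5.

The boundary map ∂_1: C_1 → C_0 sends each edge [p,q] (with p < q) to q − p.
As a 5×10 matrix over Z this has rank 4, with invariant factors (1,1,1,1).

∂_2: C_2 → C_1 acts by ∂[p,q,r] = [q,r] − [p,r] + [p,q]. For instance
  ∂abe = be − ae + ab,
  ∂bcd = cd − bd + bc.
The 10×5 boundary matrix has rank 5 and Smith normal form diag(1,1,1,1,1).

Now H_k = ker ∂_k / im ∂_{k+1}, so:

  H_0: rank C_0 − rank ∂_1 = 5 − 4 = 1, and the invariant factors of ∂_1 are all 1, so H_0 = Z.
  H_1: rank ker ∂_1 − rank ∂_2 = (10 − 4) − 5 = 1, and the invariant factors of ∂_2 are all 1, so H_1 = Z.
  H_2: rank ker ∂_2 − rank ∂_3 = (5 − 5) − 0 = 0, and there is no ∂_3, so H_2 = 0.

(K is a triangulation of the Möbius band.)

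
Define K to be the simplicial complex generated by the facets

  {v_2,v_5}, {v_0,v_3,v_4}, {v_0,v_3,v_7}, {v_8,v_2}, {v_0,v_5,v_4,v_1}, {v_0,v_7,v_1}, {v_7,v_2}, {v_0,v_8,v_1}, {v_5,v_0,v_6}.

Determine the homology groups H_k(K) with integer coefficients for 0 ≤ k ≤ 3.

H_0 ≅ Z,  H_1 ≅ Z^2,  H_2 = 0,  H_3 = 0.

Fix the vertex order v_0 < v_1 < v_2 < v_3 < v_4 < v_5 < v_6 < v_7 < v_8 and write every simplex with vertices in increasing order. Then dim K = 3 and the simplices of K are:

  0-simplices (9): [v_0], [v_1], [v_2], [v_3], [v_4], [v_5], [v_6], [v_7], [v_8]
  1-simplices (18): (18 of them)
  2-simplices (9): [v_0,v_1,v_4], [v_0,v_1,v_5], [v_0,v_1,v_7], [v_0,v_1,v_8], [v_0,v_3,v_4], [v_0,v_3,v_7], [v_0,v_4,v_5], [v_0,v_5,v_6], [v_1,v_4,v_5]
  3-simplices (1): [v_0,v_1,v_4,v_5]

giving chain groups C_0 ≅ Z^9, C_1 ≅ Z^18, C_2 ≅ Z^9, C_3 ≅ Z^1.

∂_1: C_1 → C_0 maps an edge to its endpoints' difference, ∂[p,q] = q − p. For instance
  ∂[v_2,v_5] = [v_5] − [v_2].
As a 9×18 matrix over Z this has rank 8, with invariant factors (1,1,1,1,1,1,1,1).

Boundary ∂_2: C_2 → C_1 maps a triangle to the signed sum of its edges. For instance
  ∂[v_0,v_5,v_6] = [v_5,v_6] − [v_0,v_6] + [v_0,v_5],
  ∂[v_0,v_1,v_5] = [v_1,v_5] − [v_0,v_5] + [v_0,v_1].
This gives a 18×9 integer matrix of rank 8; reducing to Smith normal form yields diagonal entries (1,1,1,1,1,1,1,1).

Boundary ∂_3: C_3 → C_2 sends each 3-simplex σ to the alternating sum Σ_i (−1)^i (σ with its i-th vertex removed). For instance
  ∂[v_0,v_1,v_4,v_5] = [v_1,v_4,v_5] − [v_0,v_4,v_5] + [v_0,v_1,v_5] − [v_0,v_1,v_4].
The resulting 9×1 matrix has rank 1, and its Smith normal form has invariant factors (1).

Reading off H_k = ker ∂_k / im ∂_{k+1}:

  H_0: rank C_0 − rank ∂_1 = 9 − 8 = 1, and the invariant factors of ∂_1 are all 1, so H_0 ≅ Z.
  H_1: rank ker ∂_1 − rank ∂_2 = (18 − 8) − 8 = 2, and the invariant factors of ∂_2 are all 1, so H_1 ≅ Z^2.
  H_2: rank ker ∂_2 − rank ∂_3 = (9 − 8) − 1 = 0, and the invariant factors of ∂_3 are all 1, so H_2 ≅ 0.
  H_3: rank ker ∂_3 − rank ∂_4 = (1 − 1) − 0 = 0, and there is no ∂_4, so H_3 ≅ 0.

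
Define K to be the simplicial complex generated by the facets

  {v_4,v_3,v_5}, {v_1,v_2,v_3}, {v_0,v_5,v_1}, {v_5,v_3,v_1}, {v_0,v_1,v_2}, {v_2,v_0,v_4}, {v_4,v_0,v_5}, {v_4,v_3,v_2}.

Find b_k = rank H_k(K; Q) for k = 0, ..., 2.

Fix the vertex order v_0 < v_1 < v_2 < v_3 < v_4 < v_5 and write every simplex with vertices in increasing order. Then dim K = 2 and the simplices of K are:

  0-simplices (6): [v_0], [v_1], [v_2], [v_3], [v_4], [v_5]
  1-simplices (12): [v_0,v_1], [v_0,v_2], [v_0,v_4], [v_0,v_5], [v_1,v_2], [v_1,v_3], [v_1,v_5], [v_2,v_3], [v_2,v_4], [v_3,v_4], [v_3,v_5], [v_4,v_5]
  2-simplices (8): [v_0,v_1,v_2], [v_0,v_1,v_5], [v_0,v_2,v_4], [v_0,v_4,v_5], [v_1,v_2,v_3], [v_1,v_3,v_5], [v_2,v_3,v_4], [v_3,v_4,v_5]

Hence C_0 ≅ Z^6, C_1 ≅ Z^12, C_2 ≅ Z^8.

∂_1: C_1 → C_0 sends each edge [p,q] (with p < q) to q − p. For instance
  ∂[v_3,v_5] = [v_5] − [v_3].
This gives a 6×12 integer matrix of rank 5; reducing to Smith normal form yields diagonal entries (1,1,1,1,1).

Boundary ∂_2: C_2 → C_1 acts by ∂[p,q,r] = [q,r] − [p,r] + [p,q]. For instance
  ∂[v_0,v_2,v_4] = [v_2,v_4] − [v_0,v_4] + [v_0,v_2],
  ∂[v_3,v_4,v_5] = [v_4,v_5] − [v_3,v_5] + [v_3,v_4].
As a 12×8 matrix over Z this has rank 7, with invariant factors (1,1,1,1,1,1,1).

Reading off H_k = ker ∂_k / im ∂_{k+1}:

  H_0: rank C_0 − rank ∂_1 = 6 − 5 = 1, and the invariant factors of ∂_1 are all 1, so H_0 ≅ Z.
  H_1: rank ker ∂_1 − rank ∂_2 = (12 − 5) − 7 = 0, and the invariant factors of ∂_2 are all 1, so H_1 ≅ 0.
  H_2: rank ker ∂_2 − rank ∂_3 = (8 − 7) − 0 = 1, and there is no ∂_3, so H_2 ≅ Z.

Hence the Betti numbers are b_0 = 1, b_1 = 0, b_2 = 1.

b_0 = 1, b_1 = 0, b_2 = 1.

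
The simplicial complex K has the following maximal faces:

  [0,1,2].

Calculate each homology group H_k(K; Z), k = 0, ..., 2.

K has 3 vertices, 3 edges, 1 triangle.
rank ∂_0 = 0, rank ∂_1 = 2 ⇒ b_0 = 3 − 0 − 2 = 1; all invariant factors of ∂_1 are 1 so no torsion. So H_0 ≅ Z.
rank ∂_1 = 2, rank ∂_2 = 1 ⇒ b_1 = 3 − 2 − 1 = 0; all invariant factors of ∂_2 are 1 so no torsion. So H_1 ≅ 0.
rank ∂_2 = 1, rank ∂_3 = 0 ⇒ b_2 = 1 − 1 − 0 = 0. So H_2 ≅ 0.

H_0 ≅ Z,  H_1 = 0,  H_2 = 0.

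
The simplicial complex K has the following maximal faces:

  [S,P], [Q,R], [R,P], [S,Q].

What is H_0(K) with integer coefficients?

H_0 = Z.

Take the total order P < Q < R < S on the vertex set. Then K (dimension 1) consists of the simplices:

  0-simplices (4): P, Q, R, S
  1-simplices (4): PR, PS, QR, QS

Hence C_0 ≅ Z^4, C_1 ≅ Z^4.

∂_1: C_1 → C_0 is given by ∂[p,q] = [q] − [p].
The resulting 4×4 matrix has rank 3, and its Smith normal form has invariant factors (1,1,1).

Reading off H_k = ker ∂_k / im ∂_{k+1}:

  H_0: rank C_0 − rank ∂_1 = 4 − 3 = 1, and the invariant factors of ∂_1 are all 1, so H_0 = Z.

(K is a triangulation of the circle S^1.)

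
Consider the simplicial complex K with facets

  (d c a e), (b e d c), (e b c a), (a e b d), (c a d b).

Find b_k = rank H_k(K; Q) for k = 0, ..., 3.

Take the total order a < b < c < d < e on the vertex set. Then K (dimension 3) consists of the simplices:

  0-simplices (5): a, b, c, d, e
  1-simplices (10): ab, ac, ad, ae, bc, bd, be, cd, ce, de
  2-simplices (10): abc, abd, abe, acd, ace, ade, bcd, bce, bde, cde
  3-simplices (5): abcd, abce, abde, acde, bcde

so the chain groups are C_0 ≅ Z^5, C_1 ≅ Z^10, C_2 ≅ Z^10, C_3 ≅ Z^5.

∂_1: C_1 → C_0 is given by ∂[p,q] = [q] − [p]. For instance
  ∂bc = c − b.
As a 5×10 matrix over Z this has rank 4, with invariant factors (1,1,1,1).

Boundary ∂_2: C_2 → C_1 sends each 2-simplex [p,q,r] to [q,r] − [p,r] + [p,q]. For instance
  ∂cde = de − ce + cd,
  ∂acd = cd − ad + ac.
The 10×10 boundary matrix has rank 6 and Smith normal form diag(1,1,1,1,1,1).

The boundary map ∂_3: C_3 → C_2 sends each 3-simplex σ to the alternating sum Σ_i (−1)^i (σ with its i-th vertex removed). For instance
  ∂acde = cde − ade + ace − acd,
  ∂abcd = bcd − acd + abd − abc.
This gives a 10×5 integer matrix of rank 4; reducing to Smith normal form yields diagonal entries (1,1,1,1).

Reading off H_k = ker ∂_k / im ∂_{k+1}:

  H_0: rank C_0 − rank ∂_1 = 5 − 4 = 1, and the invariant factors of ∂_1 are all 1, so H_0 ≅ Z.
  H_1: rank ker ∂_1 − rank ∂_2 = (10 − 4) − 6 = 0, and the invariant factors of ∂_2 are all 1, so H_1 ≅ 0.
  H_2: rank ker ∂_2 − rank ∂_3 = (10 − 6) − 4 = 0, and the invariant factors of ∂_3 are all 1, so H_2 ≅ 0.
  H_3: rank ker ∂_3 − rank ∂_4 = (5 − 4) − 0 = 1, and there is no ∂_4, so H_3 ≅ Z.

(K is a triangulation of the 3-sphere S^3.)

Hence the Betti numbers are b_0 = 1, b_1 = 0, b_2 = 0, b_3 = 1.

b_0 = 1, b_1 = 0, b_2 = 0, b_3 = 1.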